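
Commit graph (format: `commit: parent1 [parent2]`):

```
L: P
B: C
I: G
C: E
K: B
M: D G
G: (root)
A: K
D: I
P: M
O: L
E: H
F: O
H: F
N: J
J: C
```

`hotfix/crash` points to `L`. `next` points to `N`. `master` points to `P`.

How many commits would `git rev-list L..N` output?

7

Reachable from N: {C, D, E, F, G, H, I, J, L, M, N, O, P}.
Reachable from L: {D, G, I, L, M, P}.
In N's history but not L's: {C, E, F, H, J, N, O} — 7 commits.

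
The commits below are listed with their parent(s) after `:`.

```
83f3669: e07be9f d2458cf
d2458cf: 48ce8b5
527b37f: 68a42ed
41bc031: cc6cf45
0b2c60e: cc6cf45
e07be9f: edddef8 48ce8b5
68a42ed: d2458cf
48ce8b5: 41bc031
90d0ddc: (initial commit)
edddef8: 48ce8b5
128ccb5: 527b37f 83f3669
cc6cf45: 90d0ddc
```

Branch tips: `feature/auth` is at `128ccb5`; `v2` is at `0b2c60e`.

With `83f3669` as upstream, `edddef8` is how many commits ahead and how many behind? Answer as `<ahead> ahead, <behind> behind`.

0 ahead, 3 behind

Reachable from edddef8: {41bc031, 48ce8b5, 90d0ddc, cc6cf45, edddef8}.
Reachable from 83f3669: {41bc031, 48ce8b5, 83f3669, 90d0ddc, cc6cf45, d2458cf, e07be9f, edddef8}.
Only in edddef8's history (ahead): {} — 0.
Only in 83f3669's history (behind): {83f3669, d2458cf, e07be9f} — 3.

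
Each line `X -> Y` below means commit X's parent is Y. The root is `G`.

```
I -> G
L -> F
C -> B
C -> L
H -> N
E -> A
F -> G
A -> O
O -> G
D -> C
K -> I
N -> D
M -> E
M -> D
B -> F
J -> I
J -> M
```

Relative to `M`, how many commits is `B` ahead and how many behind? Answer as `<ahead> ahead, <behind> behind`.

0 ahead, 7 behind

Reachable from B: {B, F, G}.
Reachable from M: {A, B, C, D, E, F, G, L, M, O}.
Only in B's history (ahead): {} — 0.
Only in M's history (behind): {A, C, D, E, L, M, O} — 7.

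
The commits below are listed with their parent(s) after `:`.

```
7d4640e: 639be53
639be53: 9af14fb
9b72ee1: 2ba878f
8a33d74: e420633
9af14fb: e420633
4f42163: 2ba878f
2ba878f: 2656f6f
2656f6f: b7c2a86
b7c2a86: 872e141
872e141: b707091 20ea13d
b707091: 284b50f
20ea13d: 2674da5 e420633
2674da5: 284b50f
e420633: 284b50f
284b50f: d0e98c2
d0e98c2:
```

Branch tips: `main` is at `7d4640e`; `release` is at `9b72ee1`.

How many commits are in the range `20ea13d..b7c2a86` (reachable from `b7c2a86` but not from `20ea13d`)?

3

Reachable from b7c2a86: {20ea13d, 2674da5, 284b50f, 872e141, b707091, b7c2a86, d0e98c2, e420633}.
Reachable from 20ea13d: {20ea13d, 2674da5, 284b50f, d0e98c2, e420633}.
In b7c2a86's history but not 20ea13d's: {872e141, b707091, b7c2a86} — 3 commits.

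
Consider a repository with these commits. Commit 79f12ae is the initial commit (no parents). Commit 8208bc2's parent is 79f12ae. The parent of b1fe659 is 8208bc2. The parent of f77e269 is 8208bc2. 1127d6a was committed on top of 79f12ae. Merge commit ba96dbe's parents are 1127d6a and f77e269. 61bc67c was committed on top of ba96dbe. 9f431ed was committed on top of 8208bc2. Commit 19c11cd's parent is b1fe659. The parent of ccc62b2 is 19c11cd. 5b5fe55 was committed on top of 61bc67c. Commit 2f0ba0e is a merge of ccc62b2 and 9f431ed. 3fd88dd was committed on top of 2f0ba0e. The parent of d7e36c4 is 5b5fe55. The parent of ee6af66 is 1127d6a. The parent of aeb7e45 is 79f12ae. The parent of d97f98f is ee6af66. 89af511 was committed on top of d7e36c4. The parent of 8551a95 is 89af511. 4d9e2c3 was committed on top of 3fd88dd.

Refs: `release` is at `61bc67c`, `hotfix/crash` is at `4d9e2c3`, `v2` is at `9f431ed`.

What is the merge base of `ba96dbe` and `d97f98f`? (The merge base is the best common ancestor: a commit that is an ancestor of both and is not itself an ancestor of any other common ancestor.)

Ancestors of ba96dbe: {1127d6a, 79f12ae, 8208bc2, ba96dbe, f77e269}.
Ancestors of d97f98f: {1127d6a, 79f12ae, d97f98f, ee6af66}.
Common ancestors: {1127d6a, 79f12ae}.
Among these, 1127d6a is not an ancestor of any other common ancestor — it is the merge base.

1127d6a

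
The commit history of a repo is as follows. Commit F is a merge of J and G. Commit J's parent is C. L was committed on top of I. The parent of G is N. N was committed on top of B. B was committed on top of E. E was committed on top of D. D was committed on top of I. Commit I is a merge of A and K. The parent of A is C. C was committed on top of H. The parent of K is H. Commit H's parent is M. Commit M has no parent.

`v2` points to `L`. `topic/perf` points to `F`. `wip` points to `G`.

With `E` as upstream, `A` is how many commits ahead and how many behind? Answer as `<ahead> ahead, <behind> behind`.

Reachable from A: {A, C, H, M}.
Reachable from E: {A, C, D, E, H, I, K, M}.
Only in A's history (ahead): {} — 0.
Only in E's history (behind): {D, E, I, K} — 4.

0 ahead, 4 behind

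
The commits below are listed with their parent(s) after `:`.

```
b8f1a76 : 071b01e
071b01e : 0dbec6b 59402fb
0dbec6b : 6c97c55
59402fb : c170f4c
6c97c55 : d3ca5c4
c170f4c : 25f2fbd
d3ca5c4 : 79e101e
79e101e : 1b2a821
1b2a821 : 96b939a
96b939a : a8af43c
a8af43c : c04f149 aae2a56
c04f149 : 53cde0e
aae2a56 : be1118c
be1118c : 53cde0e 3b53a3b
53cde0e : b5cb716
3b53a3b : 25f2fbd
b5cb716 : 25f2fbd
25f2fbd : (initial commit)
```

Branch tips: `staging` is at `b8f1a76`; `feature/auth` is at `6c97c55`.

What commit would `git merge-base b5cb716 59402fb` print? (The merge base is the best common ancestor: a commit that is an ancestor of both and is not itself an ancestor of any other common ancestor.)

Ancestors of b5cb716: {25f2fbd, b5cb716}.
Ancestors of 59402fb: {25f2fbd, 59402fb, c170f4c}.
Common ancestors: {25f2fbd}.
The only common ancestor is 25f2fbd, so it is the merge base.

25f2fbd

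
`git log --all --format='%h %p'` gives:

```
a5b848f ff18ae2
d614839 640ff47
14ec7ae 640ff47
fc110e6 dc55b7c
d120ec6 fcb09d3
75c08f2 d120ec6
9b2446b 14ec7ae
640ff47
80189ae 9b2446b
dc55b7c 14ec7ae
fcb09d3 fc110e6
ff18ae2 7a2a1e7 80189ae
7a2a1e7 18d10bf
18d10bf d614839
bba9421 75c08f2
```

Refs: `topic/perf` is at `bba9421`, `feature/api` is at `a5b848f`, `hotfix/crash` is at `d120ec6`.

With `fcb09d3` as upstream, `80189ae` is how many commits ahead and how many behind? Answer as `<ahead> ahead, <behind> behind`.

Reachable from 80189ae: {14ec7ae, 640ff47, 80189ae, 9b2446b}.
Reachable from fcb09d3: {14ec7ae, 640ff47, dc55b7c, fc110e6, fcb09d3}.
Only in 80189ae's history (ahead): {80189ae, 9b2446b} — 2.
Only in fcb09d3's history (behind): {dc55b7c, fc110e6, fcb09d3} — 3.

2 ahead, 3 behind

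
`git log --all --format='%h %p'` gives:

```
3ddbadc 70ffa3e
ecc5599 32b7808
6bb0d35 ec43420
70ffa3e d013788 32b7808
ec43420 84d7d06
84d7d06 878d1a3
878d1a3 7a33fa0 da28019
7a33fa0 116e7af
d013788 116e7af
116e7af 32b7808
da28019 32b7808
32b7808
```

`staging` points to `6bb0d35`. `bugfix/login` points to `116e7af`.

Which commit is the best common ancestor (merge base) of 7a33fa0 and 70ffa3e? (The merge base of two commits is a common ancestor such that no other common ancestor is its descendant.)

116e7af

Ancestors of 7a33fa0: {116e7af, 32b7808, 7a33fa0}.
Ancestors of 70ffa3e: {116e7af, 32b7808, 70ffa3e, d013788}.
Common ancestors: {116e7af, 32b7808}.
Among these, 116e7af is not an ancestor of any other common ancestor — it is the merge base.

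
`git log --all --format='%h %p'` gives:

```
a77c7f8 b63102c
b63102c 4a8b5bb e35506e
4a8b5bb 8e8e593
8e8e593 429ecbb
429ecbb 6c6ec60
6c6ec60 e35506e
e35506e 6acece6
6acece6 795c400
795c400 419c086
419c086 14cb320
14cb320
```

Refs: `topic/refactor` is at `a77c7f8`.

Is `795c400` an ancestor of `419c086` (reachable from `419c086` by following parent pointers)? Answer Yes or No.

Ancestors of 419c086: {14cb320, 419c086}.
795c400 is not in that set, so it is not an ancestor of 419c086.

No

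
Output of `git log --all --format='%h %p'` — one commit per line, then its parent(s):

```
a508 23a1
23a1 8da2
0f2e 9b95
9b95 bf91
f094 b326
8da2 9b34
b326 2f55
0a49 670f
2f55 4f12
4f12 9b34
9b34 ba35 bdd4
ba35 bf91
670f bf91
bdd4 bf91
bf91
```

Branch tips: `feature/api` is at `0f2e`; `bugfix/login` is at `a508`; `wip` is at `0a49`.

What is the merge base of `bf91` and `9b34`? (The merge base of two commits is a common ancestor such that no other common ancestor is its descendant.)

bf91

Ancestors of bf91: {bf91}.
Ancestors of 9b34: {9b34, ba35, bdd4, bf91}.
Common ancestors: {bf91}.
The only common ancestor is bf91, so it is the merge base.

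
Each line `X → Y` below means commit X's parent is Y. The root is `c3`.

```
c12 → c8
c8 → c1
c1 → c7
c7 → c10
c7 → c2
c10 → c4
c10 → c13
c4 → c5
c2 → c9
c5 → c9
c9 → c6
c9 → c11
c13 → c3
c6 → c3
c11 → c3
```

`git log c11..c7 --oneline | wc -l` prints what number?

8

Reachable from c7: {c10, c11, c13, c2, c3, c4, c5, c6, c7, c9}.
Reachable from c11: {c11, c3}.
In c7's history but not c11's: {c10, c13, c2, c4, c5, c6, c7, c9} — 8 commits.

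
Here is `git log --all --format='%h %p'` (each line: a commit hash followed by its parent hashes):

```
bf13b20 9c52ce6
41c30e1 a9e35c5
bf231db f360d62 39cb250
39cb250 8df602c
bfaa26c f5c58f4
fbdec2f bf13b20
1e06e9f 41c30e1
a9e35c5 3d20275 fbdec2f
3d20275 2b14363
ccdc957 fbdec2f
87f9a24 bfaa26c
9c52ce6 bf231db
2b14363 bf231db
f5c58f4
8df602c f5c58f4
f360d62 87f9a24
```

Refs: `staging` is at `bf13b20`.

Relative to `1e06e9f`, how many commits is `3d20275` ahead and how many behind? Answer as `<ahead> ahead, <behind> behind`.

0 ahead, 6 behind

Reachable from 3d20275: {2b14363, 39cb250, 3d20275, 87f9a24, 8df602c, bf231db, bfaa26c, f360d62, f5c58f4}.
Reachable from 1e06e9f: {1e06e9f, 2b14363, 39cb250, 3d20275, 41c30e1, 87f9a24, 8df602c, 9c52ce6, a9e35c5, bf13b20, bf231db, bfaa26c, f360d62, f5c58f4, fbdec2f}.
Only in 3d20275's history (ahead): {} — 0.
Only in 1e06e9f's history (behind): {1e06e9f, 41c30e1, 9c52ce6, a9e35c5, bf13b20, fbdec2f} — 6.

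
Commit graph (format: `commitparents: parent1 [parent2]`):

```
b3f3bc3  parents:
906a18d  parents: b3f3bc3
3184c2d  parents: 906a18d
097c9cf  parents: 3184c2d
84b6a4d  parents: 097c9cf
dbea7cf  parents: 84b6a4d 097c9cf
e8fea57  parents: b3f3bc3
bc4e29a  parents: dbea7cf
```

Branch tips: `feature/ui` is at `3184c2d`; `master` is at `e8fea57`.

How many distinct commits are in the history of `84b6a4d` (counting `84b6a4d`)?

5

Walking parent pointers from 84b6a4d: reachable set = {097c9cf, 3184c2d, 84b6a4d, 906a18d, b3f3bc3}.
That is 5 commits.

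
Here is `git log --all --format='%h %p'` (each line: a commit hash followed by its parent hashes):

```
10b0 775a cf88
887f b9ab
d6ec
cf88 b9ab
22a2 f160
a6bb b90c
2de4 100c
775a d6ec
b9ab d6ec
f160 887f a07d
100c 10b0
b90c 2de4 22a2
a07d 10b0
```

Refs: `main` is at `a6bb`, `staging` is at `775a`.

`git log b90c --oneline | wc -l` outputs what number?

Walking parent pointers from b90c: reachable set = {100c, 10b0, 22a2, 2de4, 775a, 887f, a07d, b90c, b9ab, cf88, d6ec, f160}.
That is 12 commits.

12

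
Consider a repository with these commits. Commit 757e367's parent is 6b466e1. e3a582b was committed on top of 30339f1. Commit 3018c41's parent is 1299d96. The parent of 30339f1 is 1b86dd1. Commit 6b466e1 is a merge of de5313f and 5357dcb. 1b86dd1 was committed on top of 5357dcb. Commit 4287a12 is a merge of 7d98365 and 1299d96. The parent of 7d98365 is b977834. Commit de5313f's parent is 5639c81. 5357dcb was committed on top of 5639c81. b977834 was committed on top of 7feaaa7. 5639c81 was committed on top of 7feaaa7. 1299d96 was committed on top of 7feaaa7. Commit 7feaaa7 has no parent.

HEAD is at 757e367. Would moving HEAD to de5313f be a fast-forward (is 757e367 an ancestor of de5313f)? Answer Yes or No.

No

A fast-forward from 757e367 to de5313f is possible iff 757e367 is an ancestor of de5313f.
Ancestors of de5313f: {5639c81, 7feaaa7, de5313f}.
757e367 is not among them, so fast-forward is not possible.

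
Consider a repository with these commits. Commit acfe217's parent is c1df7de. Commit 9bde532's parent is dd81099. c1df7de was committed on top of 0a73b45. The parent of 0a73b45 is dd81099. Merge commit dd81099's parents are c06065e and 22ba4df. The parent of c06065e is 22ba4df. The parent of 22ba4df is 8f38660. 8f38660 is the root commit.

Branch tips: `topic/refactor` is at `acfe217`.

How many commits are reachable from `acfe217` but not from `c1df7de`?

Reachable from acfe217: {0a73b45, 22ba4df, 8f38660, acfe217, c06065e, c1df7de, dd81099}.
Reachable from c1df7de: {0a73b45, 22ba4df, 8f38660, c06065e, c1df7de, dd81099}.
In acfe217's history but not c1df7de's: {acfe217} — 1 commit.

1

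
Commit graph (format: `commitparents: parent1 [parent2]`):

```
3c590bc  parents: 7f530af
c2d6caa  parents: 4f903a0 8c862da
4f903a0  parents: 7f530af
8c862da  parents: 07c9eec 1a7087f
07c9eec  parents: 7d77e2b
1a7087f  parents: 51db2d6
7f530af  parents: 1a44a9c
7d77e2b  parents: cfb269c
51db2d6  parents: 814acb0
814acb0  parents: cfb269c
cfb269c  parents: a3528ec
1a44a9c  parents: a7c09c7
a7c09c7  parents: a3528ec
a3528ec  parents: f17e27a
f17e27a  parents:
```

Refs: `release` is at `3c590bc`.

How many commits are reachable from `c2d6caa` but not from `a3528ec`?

Reachable from c2d6caa: {07c9eec, 1a44a9c, 1a7087f, 4f903a0, 51db2d6, 7d77e2b, 7f530af, 814acb0, 8c862da, a3528ec, a7c09c7, c2d6caa, cfb269c, f17e27a}.
Reachable from a3528ec: {a3528ec, f17e27a}.
In c2d6caa's history but not a3528ec's: {07c9eec, 1a44a9c, 1a7087f, 4f903a0, 51db2d6, 7d77e2b, 7f530af, 814acb0, 8c862da, a7c09c7, c2d6caa, cfb269c} — 12 commits.

12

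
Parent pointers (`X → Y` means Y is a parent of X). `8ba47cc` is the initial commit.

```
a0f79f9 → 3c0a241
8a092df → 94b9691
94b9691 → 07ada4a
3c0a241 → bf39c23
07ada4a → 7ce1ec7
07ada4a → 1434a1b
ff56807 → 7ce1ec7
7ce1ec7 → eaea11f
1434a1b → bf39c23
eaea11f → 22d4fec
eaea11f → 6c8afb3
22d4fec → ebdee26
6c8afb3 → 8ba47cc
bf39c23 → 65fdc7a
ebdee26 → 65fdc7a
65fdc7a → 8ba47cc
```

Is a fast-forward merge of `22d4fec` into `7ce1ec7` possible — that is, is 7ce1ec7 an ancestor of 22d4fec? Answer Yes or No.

A fast-forward from 7ce1ec7 to 22d4fec is possible iff 7ce1ec7 is an ancestor of 22d4fec.
Ancestors of 22d4fec: {22d4fec, 65fdc7a, 8ba47cc, ebdee26}.
7ce1ec7 is not among them, so fast-forward is not possible.

No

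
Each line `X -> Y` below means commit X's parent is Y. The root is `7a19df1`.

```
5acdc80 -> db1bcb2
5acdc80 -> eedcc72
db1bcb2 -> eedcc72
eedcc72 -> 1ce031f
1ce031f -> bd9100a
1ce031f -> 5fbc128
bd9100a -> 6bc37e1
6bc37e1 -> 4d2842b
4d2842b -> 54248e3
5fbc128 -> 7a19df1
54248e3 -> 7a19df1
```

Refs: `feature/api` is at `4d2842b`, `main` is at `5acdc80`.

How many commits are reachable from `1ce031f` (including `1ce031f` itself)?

Walking parent pointers from 1ce031f: reachable set = {1ce031f, 4d2842b, 54248e3, 5fbc128, 6bc37e1, 7a19df1, bd9100a}.
That is 7 commits.

7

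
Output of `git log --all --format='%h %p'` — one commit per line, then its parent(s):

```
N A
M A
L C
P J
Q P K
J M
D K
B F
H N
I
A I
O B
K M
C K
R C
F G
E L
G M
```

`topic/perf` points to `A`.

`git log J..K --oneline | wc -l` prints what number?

1

Reachable from K: {A, I, K, M}.
Reachable from J: {A, I, J, M}.
In K's history but not J's: {K} — 1 commit.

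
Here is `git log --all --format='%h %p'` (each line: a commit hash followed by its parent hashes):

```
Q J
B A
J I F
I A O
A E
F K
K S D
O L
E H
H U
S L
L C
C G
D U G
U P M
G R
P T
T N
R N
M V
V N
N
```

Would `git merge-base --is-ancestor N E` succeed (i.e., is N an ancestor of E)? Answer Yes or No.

Ancestors of E (commits reachable by following parents): {E, H, M, N, P, T, U, V}.
N is in that set, so it is an ancestor of E.

Yes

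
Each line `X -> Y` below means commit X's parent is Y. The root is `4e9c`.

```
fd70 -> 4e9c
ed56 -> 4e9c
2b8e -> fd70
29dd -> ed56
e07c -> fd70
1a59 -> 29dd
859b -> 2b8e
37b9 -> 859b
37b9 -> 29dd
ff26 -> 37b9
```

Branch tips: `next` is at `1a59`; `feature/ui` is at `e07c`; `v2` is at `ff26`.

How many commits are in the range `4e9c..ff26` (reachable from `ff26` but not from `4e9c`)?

Reachable from ff26: {29dd, 2b8e, 37b9, 4e9c, 859b, ed56, fd70, ff26}.
Reachable from 4e9c: {4e9c}.
In ff26's history but not 4e9c's: {29dd, 2b8e, 37b9, 859b, ed56, fd70, ff26} — 7 commits.

7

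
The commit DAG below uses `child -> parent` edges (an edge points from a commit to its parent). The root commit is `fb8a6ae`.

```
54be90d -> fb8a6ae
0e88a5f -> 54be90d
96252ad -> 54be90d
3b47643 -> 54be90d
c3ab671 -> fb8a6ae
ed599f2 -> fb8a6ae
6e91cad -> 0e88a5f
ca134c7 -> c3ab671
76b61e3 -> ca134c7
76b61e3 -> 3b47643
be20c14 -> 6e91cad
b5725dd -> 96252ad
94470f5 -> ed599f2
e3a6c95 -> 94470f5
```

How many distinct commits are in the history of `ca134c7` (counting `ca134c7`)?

3

Walking parent pointers from ca134c7: reachable set = {c3ab671, ca134c7, fb8a6ae}.
That is 3 commits.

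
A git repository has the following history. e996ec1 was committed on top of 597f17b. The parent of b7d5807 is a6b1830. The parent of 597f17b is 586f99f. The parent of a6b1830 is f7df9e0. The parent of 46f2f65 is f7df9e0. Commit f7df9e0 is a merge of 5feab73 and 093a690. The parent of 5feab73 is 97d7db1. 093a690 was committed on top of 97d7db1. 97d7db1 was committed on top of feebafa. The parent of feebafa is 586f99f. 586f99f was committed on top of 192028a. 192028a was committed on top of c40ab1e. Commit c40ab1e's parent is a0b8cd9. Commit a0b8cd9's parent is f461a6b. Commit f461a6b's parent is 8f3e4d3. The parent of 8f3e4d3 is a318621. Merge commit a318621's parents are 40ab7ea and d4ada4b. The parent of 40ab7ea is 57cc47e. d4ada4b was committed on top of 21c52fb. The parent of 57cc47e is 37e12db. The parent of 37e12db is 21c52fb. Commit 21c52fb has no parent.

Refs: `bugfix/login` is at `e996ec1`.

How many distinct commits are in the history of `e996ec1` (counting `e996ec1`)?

Walking parent pointers from e996ec1: reachable set = {192028a, 21c52fb, 37e12db, 40ab7ea, 57cc47e, 586f99f, 597f17b, 8f3e4d3, a0b8cd9, a318621, c40ab1e, d4ada4b, e996ec1, f461a6b}.
That is 14 commits.

14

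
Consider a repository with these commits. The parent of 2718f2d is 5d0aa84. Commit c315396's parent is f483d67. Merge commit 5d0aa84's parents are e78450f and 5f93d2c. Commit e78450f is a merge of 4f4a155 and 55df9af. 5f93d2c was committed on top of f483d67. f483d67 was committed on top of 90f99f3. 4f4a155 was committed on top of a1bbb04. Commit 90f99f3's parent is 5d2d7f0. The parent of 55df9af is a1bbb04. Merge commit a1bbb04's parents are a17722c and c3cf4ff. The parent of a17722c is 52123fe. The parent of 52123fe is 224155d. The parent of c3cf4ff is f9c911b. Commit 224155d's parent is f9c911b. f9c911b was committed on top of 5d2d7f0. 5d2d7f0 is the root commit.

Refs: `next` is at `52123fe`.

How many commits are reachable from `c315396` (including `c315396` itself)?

4

Walking parent pointers from c315396: reachable set = {5d2d7f0, 90f99f3, c315396, f483d67}.
That is 4 commits.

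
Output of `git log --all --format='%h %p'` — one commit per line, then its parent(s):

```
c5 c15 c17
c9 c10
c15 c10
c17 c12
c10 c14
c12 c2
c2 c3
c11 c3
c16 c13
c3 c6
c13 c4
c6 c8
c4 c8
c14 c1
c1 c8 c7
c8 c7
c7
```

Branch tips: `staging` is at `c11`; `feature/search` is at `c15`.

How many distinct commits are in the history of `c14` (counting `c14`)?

4

Walking parent pointers from c14: reachable set = {c1, c14, c7, c8}.
That is 4 commits.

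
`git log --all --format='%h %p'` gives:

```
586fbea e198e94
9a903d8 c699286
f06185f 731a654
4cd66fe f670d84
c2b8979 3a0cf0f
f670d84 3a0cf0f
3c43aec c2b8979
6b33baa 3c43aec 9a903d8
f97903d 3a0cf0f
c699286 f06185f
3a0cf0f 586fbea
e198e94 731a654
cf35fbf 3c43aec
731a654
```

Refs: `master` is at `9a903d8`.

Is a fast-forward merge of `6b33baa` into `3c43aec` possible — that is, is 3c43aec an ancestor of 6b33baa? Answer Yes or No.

A fast-forward from 3c43aec to 6b33baa is possible iff 3c43aec is an ancestor of 6b33baa.
Ancestors of 6b33baa: {3a0cf0f, 3c43aec, 586fbea, 6b33baa, 731a654, 9a903d8, c2b8979, c699286, e198e94, f06185f}.
3c43aec is among them, so fast-forward is possible.

Yes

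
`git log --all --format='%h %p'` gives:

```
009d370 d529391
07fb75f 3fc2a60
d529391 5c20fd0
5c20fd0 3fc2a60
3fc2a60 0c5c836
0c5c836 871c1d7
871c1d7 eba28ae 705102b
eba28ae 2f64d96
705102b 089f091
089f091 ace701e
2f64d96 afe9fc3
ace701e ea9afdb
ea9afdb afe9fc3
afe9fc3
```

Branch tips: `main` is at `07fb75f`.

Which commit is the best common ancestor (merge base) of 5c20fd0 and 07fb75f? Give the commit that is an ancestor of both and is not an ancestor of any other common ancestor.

Ancestors of 5c20fd0: {089f091, 0c5c836, 2f64d96, 3fc2a60, 5c20fd0, 705102b, 871c1d7, ace701e, afe9fc3, ea9afdb, eba28ae}.
Ancestors of 07fb75f: {07fb75f, 089f091, 0c5c836, 2f64d96, 3fc2a60, 705102b, 871c1d7, ace701e, afe9fc3, ea9afdb, eba28ae}.
Common ancestors: {089f091, 0c5c836, 2f64d96, 3fc2a60, 705102b, 871c1d7, ace701e, afe9fc3, ea9afdb, eba28ae}.
Among these, 3fc2a60 is not an ancestor of any other common ancestor — it is the merge base.

3fc2a60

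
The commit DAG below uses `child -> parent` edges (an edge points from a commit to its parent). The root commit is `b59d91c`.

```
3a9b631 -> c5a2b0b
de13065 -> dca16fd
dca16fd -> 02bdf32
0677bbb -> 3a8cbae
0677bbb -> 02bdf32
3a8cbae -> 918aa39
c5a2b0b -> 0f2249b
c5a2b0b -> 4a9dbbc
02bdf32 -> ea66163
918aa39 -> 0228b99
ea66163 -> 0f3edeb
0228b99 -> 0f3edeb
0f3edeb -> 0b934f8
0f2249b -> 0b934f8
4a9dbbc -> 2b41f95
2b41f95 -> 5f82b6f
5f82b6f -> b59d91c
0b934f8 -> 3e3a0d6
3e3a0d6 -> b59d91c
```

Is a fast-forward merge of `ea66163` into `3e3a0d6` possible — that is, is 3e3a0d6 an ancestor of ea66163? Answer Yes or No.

A fast-forward from 3e3a0d6 to ea66163 is possible iff 3e3a0d6 is an ancestor of ea66163.
Ancestors of ea66163: {0b934f8, 0f3edeb, 3e3a0d6, b59d91c, ea66163}.
3e3a0d6 is among them, so fast-forward is possible.

Yes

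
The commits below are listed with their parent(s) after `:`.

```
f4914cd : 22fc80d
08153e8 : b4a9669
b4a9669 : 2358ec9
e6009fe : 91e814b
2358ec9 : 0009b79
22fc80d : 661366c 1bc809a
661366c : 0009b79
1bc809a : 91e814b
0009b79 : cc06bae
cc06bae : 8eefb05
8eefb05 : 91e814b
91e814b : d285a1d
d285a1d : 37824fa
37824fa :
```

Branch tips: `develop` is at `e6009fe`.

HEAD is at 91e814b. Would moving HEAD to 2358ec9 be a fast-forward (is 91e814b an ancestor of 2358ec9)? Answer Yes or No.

A fast-forward from 91e814b to 2358ec9 is possible iff 91e814b is an ancestor of 2358ec9.
Ancestors of 2358ec9: {0009b79, 2358ec9, 37824fa, 8eefb05, 91e814b, cc06bae, d285a1d}.
91e814b is among them, so fast-forward is possible.

Yes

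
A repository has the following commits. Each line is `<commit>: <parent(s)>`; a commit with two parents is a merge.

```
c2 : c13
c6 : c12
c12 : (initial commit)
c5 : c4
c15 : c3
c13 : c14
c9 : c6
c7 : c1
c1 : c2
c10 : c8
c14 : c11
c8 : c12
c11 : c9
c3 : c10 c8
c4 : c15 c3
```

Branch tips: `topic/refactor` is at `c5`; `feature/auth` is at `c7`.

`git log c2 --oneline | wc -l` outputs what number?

Walking parent pointers from c2: reachable set = {c11, c12, c13, c14, c2, c6, c9}.
That is 7 commits.

7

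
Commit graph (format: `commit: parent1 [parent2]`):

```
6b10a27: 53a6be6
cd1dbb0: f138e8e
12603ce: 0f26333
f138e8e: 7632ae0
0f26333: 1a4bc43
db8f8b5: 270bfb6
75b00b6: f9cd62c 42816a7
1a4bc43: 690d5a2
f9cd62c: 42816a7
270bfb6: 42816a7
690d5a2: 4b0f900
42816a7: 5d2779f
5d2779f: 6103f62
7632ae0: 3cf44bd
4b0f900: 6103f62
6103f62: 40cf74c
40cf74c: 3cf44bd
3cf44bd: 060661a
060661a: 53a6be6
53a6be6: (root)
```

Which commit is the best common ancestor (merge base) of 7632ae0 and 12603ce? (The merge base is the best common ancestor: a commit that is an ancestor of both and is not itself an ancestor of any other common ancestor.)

3cf44bd

Ancestors of 7632ae0: {060661a, 3cf44bd, 53a6be6, 7632ae0}.
Ancestors of 12603ce: {060661a, 0f26333, 12603ce, 1a4bc43, 3cf44bd, 40cf74c, 4b0f900, 53a6be6, 6103f62, 690d5a2}.
Common ancestors: {060661a, 3cf44bd, 53a6be6}.
Among these, 3cf44bd is not an ancestor of any other common ancestor — it is the merge base.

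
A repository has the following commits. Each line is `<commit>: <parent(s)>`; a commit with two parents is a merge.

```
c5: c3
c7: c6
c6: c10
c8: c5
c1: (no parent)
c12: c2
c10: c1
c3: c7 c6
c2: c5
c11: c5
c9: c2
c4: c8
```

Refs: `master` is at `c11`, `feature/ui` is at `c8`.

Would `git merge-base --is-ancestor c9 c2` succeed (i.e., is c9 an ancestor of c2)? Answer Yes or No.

No

Ancestors of c2: {c1, c10, c2, c3, c5, c6, c7}.
c9 is not in that set, so it is not an ancestor of c2.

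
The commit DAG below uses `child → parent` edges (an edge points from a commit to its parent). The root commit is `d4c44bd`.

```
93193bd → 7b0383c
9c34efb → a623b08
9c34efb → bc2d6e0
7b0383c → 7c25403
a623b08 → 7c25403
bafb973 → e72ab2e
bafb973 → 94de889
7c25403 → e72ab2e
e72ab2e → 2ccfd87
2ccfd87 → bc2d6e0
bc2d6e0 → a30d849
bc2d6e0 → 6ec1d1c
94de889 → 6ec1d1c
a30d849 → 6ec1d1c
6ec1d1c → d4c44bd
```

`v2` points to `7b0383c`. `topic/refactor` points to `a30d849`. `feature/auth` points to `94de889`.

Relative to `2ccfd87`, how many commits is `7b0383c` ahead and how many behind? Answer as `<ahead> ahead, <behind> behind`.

3 ahead, 0 behind

Reachable from 7b0383c: {2ccfd87, 6ec1d1c, 7b0383c, 7c25403, a30d849, bc2d6e0, d4c44bd, e72ab2e}.
Reachable from 2ccfd87: {2ccfd87, 6ec1d1c, a30d849, bc2d6e0, d4c44bd}.
Only in 7b0383c's history (ahead): {7b0383c, 7c25403, e72ab2e} — 3.
Only in 2ccfd87's history (behind): {} — 0.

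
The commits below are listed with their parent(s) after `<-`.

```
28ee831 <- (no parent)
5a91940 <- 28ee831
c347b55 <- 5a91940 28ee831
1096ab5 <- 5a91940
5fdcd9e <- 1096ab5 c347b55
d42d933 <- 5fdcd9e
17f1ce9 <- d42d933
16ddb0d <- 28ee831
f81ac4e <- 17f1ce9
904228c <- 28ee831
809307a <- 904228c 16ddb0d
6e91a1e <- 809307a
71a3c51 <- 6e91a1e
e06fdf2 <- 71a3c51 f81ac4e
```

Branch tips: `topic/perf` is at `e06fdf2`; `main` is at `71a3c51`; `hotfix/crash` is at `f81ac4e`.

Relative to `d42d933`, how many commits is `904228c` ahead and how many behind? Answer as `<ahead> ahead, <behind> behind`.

1 ahead, 5 behind

Reachable from 904228c: {28ee831, 904228c}.
Reachable from d42d933: {1096ab5, 28ee831, 5a91940, 5fdcd9e, c347b55, d42d933}.
Only in 904228c's history (ahead): {904228c} — 1.
Only in d42d933's history (behind): {1096ab5, 5a91940, 5fdcd9e, c347b55, d42d933} — 5.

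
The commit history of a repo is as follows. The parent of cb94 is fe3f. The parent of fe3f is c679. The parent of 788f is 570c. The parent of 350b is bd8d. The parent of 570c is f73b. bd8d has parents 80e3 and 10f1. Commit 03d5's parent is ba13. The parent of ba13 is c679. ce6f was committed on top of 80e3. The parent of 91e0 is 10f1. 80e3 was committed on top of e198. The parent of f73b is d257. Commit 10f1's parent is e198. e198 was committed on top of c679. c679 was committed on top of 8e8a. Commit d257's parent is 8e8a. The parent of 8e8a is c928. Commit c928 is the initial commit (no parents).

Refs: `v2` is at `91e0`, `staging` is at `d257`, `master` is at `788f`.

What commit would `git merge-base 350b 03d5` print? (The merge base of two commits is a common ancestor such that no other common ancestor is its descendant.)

c679

Ancestors of 350b: {10f1, 350b, 80e3, 8e8a, bd8d, c679, c928, e198}.
Ancestors of 03d5: {03d5, 8e8a, ba13, c679, c928}.
Common ancestors: {8e8a, c679, c928}.
Among these, c679 is not an ancestor of any other common ancestor — it is the merge base.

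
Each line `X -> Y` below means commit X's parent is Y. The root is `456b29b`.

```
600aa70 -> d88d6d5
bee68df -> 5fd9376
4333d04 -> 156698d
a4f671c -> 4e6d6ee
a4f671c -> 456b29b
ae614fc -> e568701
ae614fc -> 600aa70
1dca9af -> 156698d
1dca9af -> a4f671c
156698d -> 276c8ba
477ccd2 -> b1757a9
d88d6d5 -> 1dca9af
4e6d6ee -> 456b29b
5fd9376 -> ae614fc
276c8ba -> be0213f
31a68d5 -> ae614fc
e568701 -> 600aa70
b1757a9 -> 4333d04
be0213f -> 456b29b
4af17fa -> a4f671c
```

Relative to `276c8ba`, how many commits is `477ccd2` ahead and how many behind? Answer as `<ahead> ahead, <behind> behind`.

Reachable from 477ccd2: {156698d, 276c8ba, 4333d04, 456b29b, 477ccd2, b1757a9, be0213f}.
Reachable from 276c8ba: {276c8ba, 456b29b, be0213f}.
Only in 477ccd2's history (ahead): {156698d, 4333d04, 477ccd2, b1757a9} — 4.
Only in 276c8ba's history (behind): {} — 0.

4 ahead, 0 behind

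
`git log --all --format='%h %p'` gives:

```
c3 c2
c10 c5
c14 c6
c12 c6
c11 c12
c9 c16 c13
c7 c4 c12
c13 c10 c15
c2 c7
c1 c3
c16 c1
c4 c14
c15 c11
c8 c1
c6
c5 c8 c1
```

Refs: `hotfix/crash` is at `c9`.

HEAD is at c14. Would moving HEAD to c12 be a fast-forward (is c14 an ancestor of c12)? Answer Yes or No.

A fast-forward from c14 to c12 is possible iff c14 is an ancestor of c12.
Ancestors of c12: {c12, c6}.
c14 is not among them, so fast-forward is not possible.

No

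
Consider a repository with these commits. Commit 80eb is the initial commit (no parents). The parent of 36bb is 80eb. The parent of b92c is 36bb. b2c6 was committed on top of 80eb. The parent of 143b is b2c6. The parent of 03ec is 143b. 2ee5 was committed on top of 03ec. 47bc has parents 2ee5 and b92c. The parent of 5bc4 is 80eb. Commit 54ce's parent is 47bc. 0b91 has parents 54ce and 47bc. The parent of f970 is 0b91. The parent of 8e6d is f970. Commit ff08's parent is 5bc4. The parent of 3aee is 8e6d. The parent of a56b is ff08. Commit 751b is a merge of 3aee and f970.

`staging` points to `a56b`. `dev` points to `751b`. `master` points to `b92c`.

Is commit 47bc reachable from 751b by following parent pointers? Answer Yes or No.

Yes

Ancestors of 751b (commits reachable by following parents): {03ec, 0b91, 143b, 2ee5, 36bb, 3aee, 47bc, 54ce, 751b, 80eb, 8e6d, b2c6, b92c, f970}.
47bc is in that set, so it is an ancestor of 751b.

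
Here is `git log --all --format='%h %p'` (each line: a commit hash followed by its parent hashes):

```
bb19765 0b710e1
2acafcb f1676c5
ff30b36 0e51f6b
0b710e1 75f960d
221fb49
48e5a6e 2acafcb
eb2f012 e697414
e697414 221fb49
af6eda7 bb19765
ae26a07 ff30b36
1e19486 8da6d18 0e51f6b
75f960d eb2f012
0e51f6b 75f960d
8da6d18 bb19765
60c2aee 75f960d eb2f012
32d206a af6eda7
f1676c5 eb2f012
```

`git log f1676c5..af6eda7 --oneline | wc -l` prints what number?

4

Reachable from af6eda7: {0b710e1, 221fb49, 75f960d, af6eda7, bb19765, e697414, eb2f012}.
Reachable from f1676c5: {221fb49, e697414, eb2f012, f1676c5}.
In af6eda7's history but not f1676c5's: {0b710e1, 75f960d, af6eda7, bb19765} — 4 commits.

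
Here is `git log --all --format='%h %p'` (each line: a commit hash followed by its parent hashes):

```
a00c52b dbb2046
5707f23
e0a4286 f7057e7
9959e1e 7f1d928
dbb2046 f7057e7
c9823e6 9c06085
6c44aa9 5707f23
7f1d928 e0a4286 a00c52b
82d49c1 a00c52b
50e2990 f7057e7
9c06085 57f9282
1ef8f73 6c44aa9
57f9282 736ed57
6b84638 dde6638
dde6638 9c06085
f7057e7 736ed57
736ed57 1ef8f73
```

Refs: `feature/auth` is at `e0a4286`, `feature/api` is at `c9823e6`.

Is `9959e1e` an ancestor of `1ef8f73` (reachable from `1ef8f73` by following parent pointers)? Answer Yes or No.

Ancestors of 1ef8f73: {1ef8f73, 5707f23, 6c44aa9}.
9959e1e is not in that set, so it is not an ancestor of 1ef8f73.

No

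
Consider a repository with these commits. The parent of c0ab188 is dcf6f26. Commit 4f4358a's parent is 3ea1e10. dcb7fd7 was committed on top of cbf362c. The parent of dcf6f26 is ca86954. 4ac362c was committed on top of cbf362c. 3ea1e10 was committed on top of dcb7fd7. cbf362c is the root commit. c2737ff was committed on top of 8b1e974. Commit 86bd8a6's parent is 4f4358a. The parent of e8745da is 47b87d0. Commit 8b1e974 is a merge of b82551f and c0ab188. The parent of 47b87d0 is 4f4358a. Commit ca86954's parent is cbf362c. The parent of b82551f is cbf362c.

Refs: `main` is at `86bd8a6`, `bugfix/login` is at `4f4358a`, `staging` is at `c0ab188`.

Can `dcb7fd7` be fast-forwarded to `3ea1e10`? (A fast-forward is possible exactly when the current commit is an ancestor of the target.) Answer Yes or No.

A fast-forward from dcb7fd7 to 3ea1e10 is possible iff dcb7fd7 is an ancestor of 3ea1e10.
Ancestors of 3ea1e10: {3ea1e10, cbf362c, dcb7fd7}.
dcb7fd7 is among them, so fast-forward is possible.

Yes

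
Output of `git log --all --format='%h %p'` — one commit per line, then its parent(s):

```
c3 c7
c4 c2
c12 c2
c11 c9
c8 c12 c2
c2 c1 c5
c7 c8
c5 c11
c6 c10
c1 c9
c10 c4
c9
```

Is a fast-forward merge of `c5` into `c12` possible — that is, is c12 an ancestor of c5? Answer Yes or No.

No

A fast-forward from c12 to c5 is possible iff c12 is an ancestor of c5.
Ancestors of c5: {c11, c5, c9}.
c12 is not among them, so fast-forward is not possible.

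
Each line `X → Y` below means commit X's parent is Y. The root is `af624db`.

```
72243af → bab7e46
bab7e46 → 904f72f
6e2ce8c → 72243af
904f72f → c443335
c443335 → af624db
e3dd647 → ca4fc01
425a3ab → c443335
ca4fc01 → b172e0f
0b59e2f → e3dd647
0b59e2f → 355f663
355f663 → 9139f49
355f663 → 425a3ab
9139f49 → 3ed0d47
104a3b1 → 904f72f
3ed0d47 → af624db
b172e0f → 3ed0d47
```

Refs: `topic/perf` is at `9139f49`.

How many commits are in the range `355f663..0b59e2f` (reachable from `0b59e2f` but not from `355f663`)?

Reachable from 0b59e2f: {0b59e2f, 355f663, 3ed0d47, 425a3ab, 9139f49, af624db, b172e0f, c443335, ca4fc01, e3dd647}.
Reachable from 355f663: {355f663, 3ed0d47, 425a3ab, 9139f49, af624db, c443335}.
In 0b59e2f's history but not 355f663's: {0b59e2f, b172e0f, ca4fc01, e3dd647} — 4 commits.

4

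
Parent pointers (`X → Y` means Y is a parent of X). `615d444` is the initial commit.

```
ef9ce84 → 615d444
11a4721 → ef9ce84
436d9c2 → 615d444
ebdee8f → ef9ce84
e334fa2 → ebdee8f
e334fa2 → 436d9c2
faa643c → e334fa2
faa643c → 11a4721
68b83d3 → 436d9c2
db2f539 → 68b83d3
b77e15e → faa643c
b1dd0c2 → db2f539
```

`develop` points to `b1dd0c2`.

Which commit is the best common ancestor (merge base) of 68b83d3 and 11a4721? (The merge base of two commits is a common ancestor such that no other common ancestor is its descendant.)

615d444

Ancestors of 68b83d3: {436d9c2, 615d444, 68b83d3}.
Ancestors of 11a4721: {11a4721, 615d444, ef9ce84}.
Common ancestors: {615d444}.
The only common ancestor is 615d444, so it is the merge base.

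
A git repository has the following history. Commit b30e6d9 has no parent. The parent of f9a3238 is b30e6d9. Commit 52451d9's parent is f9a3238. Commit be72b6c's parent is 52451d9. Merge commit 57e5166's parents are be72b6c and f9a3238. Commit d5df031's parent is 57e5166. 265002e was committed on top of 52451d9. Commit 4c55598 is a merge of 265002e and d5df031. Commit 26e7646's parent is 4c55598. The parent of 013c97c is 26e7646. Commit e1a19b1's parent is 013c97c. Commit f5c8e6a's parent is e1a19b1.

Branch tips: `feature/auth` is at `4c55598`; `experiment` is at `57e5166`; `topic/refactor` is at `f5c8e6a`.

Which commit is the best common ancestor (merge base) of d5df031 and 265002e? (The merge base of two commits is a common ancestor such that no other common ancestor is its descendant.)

Ancestors of d5df031: {52451d9, 57e5166, b30e6d9, be72b6c, d5df031, f9a3238}.
Ancestors of 265002e: {265002e, 52451d9, b30e6d9, f9a3238}.
Common ancestors: {52451d9, b30e6d9, f9a3238}.
Among these, 52451d9 is not an ancestor of any other common ancestor — it is the merge base.

52451d9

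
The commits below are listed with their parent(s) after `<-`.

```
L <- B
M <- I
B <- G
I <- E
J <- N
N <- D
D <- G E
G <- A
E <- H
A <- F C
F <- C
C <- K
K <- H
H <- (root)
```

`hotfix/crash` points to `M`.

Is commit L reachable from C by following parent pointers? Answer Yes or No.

Ancestors of C: {C, H, K}.
L is not in that set, so it is not an ancestor of C.

No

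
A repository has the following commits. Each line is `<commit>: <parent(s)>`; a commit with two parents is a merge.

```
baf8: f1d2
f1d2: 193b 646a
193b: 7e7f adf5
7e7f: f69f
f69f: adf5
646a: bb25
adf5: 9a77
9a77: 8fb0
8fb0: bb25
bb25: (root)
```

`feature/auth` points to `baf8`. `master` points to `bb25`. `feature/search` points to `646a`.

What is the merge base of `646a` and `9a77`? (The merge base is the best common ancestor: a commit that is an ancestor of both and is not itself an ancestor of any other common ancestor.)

Ancestors of 646a: {646a, bb25}.
Ancestors of 9a77: {8fb0, 9a77, bb25}.
Common ancestors: {bb25}.
The only common ancestor is bb25, so it is the merge base.

bb25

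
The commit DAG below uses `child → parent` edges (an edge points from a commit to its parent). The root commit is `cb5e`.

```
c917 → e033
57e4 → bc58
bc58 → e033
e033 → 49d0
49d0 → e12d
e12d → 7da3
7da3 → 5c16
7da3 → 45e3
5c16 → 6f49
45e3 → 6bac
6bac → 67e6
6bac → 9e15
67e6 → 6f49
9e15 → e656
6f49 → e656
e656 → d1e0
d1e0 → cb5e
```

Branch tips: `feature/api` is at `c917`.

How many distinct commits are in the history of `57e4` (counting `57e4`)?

Walking parent pointers from 57e4: reachable set = {45e3, 49d0, 57e4, 5c16, 67e6, 6bac, 6f49, 7da3, 9e15, bc58, cb5e, d1e0, e033, e12d, e656}.
That is 15 commits.

15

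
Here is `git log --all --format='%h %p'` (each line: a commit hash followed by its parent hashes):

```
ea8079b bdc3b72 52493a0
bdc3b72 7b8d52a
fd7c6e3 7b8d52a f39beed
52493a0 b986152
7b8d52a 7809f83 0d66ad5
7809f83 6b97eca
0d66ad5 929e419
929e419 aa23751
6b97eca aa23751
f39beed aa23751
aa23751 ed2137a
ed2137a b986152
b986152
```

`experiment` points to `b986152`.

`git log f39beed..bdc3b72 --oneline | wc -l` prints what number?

Reachable from bdc3b72: {0d66ad5, 6b97eca, 7809f83, 7b8d52a, 929e419, aa23751, b986152, bdc3b72, ed2137a}.
Reachable from f39beed: {aa23751, b986152, ed2137a, f39beed}.
In bdc3b72's history but not f39beed's: {0d66ad5, 6b97eca, 7809f83, 7b8d52a, 929e419, bdc3b72} — 6 commits.

6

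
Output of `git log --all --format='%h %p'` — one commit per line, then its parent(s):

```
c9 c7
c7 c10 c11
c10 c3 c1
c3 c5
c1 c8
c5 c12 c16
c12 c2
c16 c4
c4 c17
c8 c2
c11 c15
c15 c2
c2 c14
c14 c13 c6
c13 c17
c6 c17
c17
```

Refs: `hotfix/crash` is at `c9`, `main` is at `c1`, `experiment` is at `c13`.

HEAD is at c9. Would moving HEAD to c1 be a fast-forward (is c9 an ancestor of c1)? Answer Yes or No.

A fast-forward from c9 to c1 is possible iff c9 is an ancestor of c1.
Ancestors of c1: {c1, c13, c14, c17, c2, c6, c8}.
c9 is not among them, so fast-forward is not possible.

No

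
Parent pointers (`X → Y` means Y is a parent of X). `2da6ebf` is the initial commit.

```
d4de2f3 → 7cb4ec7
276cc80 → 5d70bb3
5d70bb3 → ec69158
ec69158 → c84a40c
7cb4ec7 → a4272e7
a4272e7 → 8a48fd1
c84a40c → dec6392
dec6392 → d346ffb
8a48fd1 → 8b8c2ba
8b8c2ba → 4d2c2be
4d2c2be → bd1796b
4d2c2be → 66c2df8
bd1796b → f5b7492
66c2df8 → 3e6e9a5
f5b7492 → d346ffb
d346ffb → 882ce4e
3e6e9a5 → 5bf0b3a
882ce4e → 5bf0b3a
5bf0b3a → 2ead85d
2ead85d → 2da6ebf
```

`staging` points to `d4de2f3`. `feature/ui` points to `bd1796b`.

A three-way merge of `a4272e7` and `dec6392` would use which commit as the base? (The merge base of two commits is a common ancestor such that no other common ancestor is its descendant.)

d346ffb

Ancestors of a4272e7: {2da6ebf, 2ead85d, 3e6e9a5, 4d2c2be, 5bf0b3a, 66c2df8, 882ce4e, 8a48fd1, 8b8c2ba, a4272e7, bd1796b, d346ffb, f5b7492}.
Ancestors of dec6392: {2da6ebf, 2ead85d, 5bf0b3a, 882ce4e, d346ffb, dec6392}.
Common ancestors: {2da6ebf, 2ead85d, 5bf0b3a, 882ce4e, d346ffb}.
Among these, d346ffb is not an ancestor of any other common ancestor — it is the merge base.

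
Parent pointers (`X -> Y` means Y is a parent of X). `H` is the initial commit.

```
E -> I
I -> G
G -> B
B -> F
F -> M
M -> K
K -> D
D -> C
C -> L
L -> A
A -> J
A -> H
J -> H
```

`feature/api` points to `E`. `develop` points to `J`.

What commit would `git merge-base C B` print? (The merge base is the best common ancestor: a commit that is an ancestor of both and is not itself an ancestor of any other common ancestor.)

C

Ancestors of C: {A, C, H, J, L}.
Ancestors of B: {A, B, C, D, F, H, J, K, L, M}.
Common ancestors: {A, C, H, J, L}.
Among these, C is not an ancestor of any other common ancestor — it is the merge base.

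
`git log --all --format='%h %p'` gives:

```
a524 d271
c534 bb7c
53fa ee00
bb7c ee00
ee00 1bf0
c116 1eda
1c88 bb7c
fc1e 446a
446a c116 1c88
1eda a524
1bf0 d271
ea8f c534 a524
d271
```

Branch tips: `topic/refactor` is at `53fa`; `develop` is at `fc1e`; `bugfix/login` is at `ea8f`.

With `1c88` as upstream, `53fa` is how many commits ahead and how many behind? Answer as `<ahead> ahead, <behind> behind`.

Reachable from 53fa: {1bf0, 53fa, d271, ee00}.
Reachable from 1c88: {1bf0, 1c88, bb7c, d271, ee00}.
Only in 53fa's history (ahead): {53fa} — 1.
Only in 1c88's history (behind): {1c88, bb7c} — 2.

1 ahead, 2 behind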